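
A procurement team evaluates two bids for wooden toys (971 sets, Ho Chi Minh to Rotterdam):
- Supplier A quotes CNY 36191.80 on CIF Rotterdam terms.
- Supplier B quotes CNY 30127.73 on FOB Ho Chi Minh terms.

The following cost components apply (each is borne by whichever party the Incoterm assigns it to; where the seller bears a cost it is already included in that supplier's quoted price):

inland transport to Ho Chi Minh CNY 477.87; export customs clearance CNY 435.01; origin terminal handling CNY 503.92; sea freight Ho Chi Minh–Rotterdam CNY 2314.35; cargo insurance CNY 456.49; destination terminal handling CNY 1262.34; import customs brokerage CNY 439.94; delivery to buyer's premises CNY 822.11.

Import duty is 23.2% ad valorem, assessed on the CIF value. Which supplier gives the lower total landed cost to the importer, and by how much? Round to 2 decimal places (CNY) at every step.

Supplier A (CIF):
The CIF price already equals the CIF value: 36191.80
Import duty = 36191.80 × 23.2% = 8396.50
Buyer bears (A): 1262.34 + 439.94 + 822.11 = 2524.39
Landed cost (A) = invoice 36191.80 + 2524.39 + duty 8396.50 = 47112.69
Supplier B (FOB):
CIF value = FOB price + freight + insurance = 30127.73 + 2314.35 + 456.49 = 32898.57
Import duty = 32898.57 × 23.2% = 7632.47
Buyer bears (B): 2314.35 + 456.49 + 1262.34 + 439.94 + 822.11 = 5295.23
Landed cost (B) = invoice 30127.73 + 5295.23 + duty 7632.47 = 43055.43
Difference = |47112.69 − 43055.43| = 4057.26

Supplier B is cheaper by CNY 4057.26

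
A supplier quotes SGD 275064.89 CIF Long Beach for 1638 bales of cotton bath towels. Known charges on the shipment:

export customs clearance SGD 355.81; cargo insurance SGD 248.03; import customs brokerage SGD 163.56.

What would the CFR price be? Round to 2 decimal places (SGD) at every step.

CFR price: SGD 274816.86

Not relevant to the conversion: export clearance — on the seller under both CIF and CFR; already in the CIF price and stays in the CFR price. brokerage — on the buyer under both terms; not part of either seller's price.
From CIF to CFR, the seller no longer bears: insurance.
CFR price = 275064.89 − 248.03 = 274816.86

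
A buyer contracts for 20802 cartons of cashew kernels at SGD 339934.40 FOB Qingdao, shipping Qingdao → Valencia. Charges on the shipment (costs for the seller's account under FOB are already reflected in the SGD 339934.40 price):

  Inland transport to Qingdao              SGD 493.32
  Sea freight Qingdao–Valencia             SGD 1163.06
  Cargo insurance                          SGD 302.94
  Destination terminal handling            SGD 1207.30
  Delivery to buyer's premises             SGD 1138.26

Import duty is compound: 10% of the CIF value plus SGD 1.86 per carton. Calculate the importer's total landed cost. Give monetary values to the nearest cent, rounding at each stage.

FOB: the seller bears costs until goods are on board at the origin port; the buyer bears freight, insurance and all costs thereafter.
Already in the invoice (seller's account under FOB): inland to port — exclude.
CIF value = FOB price + freight + insurance = 339934.40 + 1163.06 + 302.94 = 341400.40
Ad valorem component: 341400.40 × 10% = 34140.04
Specific component: 20802 × 1.86 = 38691.72
Import duty = 34140.04 + 38691.72 = 72831.76
Buyer bears: freight 1163.06 + insurance 302.94 + destination terminal 1207.30 + delivery 1138.26 + duty 72831.76 = 76643.32
Landed cost = invoice 339934.40 + 76643.32 = 416577.72

Total landed cost: SGD 416577.72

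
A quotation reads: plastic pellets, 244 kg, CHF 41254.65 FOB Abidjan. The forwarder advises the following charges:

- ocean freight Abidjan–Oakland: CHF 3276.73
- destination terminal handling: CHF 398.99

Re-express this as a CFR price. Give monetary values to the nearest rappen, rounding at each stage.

CFR price: CHF 44531.38

Not relevant to the conversion: destination terminal — on the buyer under both terms; not part of either seller's price.
From FOB to CFR, the seller additionally bears: freight.
CFR price = 41254.65 + 3276.73 = 44531.38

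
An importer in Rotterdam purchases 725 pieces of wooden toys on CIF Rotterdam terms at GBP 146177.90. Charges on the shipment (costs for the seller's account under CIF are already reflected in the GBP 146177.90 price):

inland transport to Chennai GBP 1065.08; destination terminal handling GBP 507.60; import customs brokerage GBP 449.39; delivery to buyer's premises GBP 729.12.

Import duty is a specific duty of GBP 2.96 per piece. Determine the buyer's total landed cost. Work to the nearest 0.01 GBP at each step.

CIF: the seller pays costs through ocean freight and marine insurance to the destination port.
Already in the invoice (seller's account under CIF): inland to port — exclude.
The CIF price already equals the CIF value: 146177.90
Import duty = 725 × 2.96 = 2146.00
Buyer bears: destination terminal 507.60 + brokerage 449.39 + delivery 729.12 + duty 2146.00 = 3832.11
Landed cost = invoice 146177.90 + 3832.11 = 150010.01

Total landed cost: GBP 150010.01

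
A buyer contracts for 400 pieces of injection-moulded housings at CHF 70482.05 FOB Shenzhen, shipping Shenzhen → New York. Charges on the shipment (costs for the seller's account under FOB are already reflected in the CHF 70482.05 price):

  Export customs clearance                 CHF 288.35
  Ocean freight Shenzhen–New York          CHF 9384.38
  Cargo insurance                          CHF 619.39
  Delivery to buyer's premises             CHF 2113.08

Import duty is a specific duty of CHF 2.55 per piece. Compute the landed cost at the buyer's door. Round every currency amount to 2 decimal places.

Total landed cost: CHF 83618.90

FOB: the seller bears costs until goods are on board at the origin port; the buyer bears freight, insurance and all costs thereafter.
Already in the invoice (seller's account under FOB): export clearance — exclude.
CIF value = FOB price + freight + insurance = 70482.05 + 9384.38 + 619.39 = 80485.82
Import duty = 400 × 2.55 = 1020.00
Buyer bears: freight 9384.38 + insurance 619.39 + delivery 2113.08 + duty 1020.00 = 13136.85
Landed cost = invoice 70482.05 + 13136.85 = 83618.90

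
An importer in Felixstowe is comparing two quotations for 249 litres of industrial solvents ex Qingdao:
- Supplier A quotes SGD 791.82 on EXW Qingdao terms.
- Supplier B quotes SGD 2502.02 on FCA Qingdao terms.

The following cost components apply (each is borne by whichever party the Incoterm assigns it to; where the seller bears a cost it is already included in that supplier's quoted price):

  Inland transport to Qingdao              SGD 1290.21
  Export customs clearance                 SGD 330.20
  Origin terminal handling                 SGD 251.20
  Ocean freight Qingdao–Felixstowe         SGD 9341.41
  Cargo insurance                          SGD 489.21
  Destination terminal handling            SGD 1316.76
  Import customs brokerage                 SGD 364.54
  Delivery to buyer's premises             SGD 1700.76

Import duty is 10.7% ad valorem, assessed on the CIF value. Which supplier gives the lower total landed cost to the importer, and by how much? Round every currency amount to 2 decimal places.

Supplier A (EXW):
CIF value = EXW price + inland to port + export clearance + origin terminal + freight + insurance = 791.82 + 1290.21 + 330.20 + 251.20 + 9341.41 + 489.21 = 12494.05
Import duty = 12494.05 × 10.7% = 1336.86
Buyer bears (A): 1290.21 + 330.20 + 251.20 + 9341.41 + 489.21 + 1316.76 + 364.54 + 1700.76 = 15084.29
Landed cost (A) = invoice 791.82 + 15084.29 + duty 1336.86 = 17212.97
Supplier B (FCA):
CIF value = FCA price + origin terminal + freight + insurance = 2502.02 + 251.20 + 9341.41 + 489.21 = 12583.84
Import duty = 12583.84 × 10.7% = 1346.47
Buyer bears (B): 251.20 + 9341.41 + 489.21 + 1316.76 + 364.54 + 1700.76 = 13463.88
Landed cost (B) = invoice 2502.02 + 13463.88 + duty 1346.47 = 17312.37
Difference = |17212.97 − 17312.37| = 99.40

Supplier A is cheaper by SGD 99.40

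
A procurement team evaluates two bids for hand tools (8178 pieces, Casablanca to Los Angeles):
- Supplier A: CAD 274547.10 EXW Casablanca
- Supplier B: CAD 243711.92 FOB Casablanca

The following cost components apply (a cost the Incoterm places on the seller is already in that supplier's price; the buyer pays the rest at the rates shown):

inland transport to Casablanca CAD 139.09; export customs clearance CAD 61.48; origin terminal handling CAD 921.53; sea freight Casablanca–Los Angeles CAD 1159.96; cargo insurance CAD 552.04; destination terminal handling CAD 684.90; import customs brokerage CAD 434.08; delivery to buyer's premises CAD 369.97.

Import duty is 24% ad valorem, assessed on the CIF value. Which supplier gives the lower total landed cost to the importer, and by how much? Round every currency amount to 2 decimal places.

Supplier B is cheaper by CAD 39627.03

Supplier A (EXW):
CIF value = EXW price + inland to port + export clearance + origin terminal + freight + insurance = 274547.10 + 139.09 + 61.48 + 921.53 + 1159.96 + 552.04 = 277381.20
Import duty = 277381.20 × 24% = 66571.49
Buyer bears (A): 139.09 + 61.48 + 921.53 + 1159.96 + 552.04 + 684.90 + 434.08 + 369.97 = 4323.05
Landed cost (A) = invoice 274547.10 + 4323.05 + duty 66571.49 = 345441.64
Supplier B (FOB):
CIF value = FOB price + freight + insurance = 243711.92 + 1159.96 + 552.04 = 245423.92
Import duty = 245423.92 × 24% = 58901.74
Buyer bears (B): 1159.96 + 552.04 + 684.90 + 434.08 + 369.97 = 3200.95
Landed cost (B) = invoice 243711.92 + 3200.95 + duty 58901.74 = 305814.61
Difference = |345441.64 − 305814.61| = 39627.03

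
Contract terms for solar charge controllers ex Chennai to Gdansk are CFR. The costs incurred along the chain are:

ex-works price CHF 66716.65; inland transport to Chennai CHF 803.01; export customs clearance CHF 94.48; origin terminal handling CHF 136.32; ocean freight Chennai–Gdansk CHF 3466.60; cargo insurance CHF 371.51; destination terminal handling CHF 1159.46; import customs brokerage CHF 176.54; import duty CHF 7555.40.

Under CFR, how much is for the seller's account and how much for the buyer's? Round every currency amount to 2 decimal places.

Seller: CHF 71217.06; buyer: CHF 9262.91

CFR: the seller pays costs through ocean freight to the destination port, but not insurance.
Seller's account: goods 66716.65 + inland to port 803.01 + export clearance 94.48 + origin terminal 136.32 + freight 3466.60 = 71217.06
Buyer's account: insurance 371.51 + destination terminal 1159.46 + brokerage 176.54 + duty 7555.40 = 9262.91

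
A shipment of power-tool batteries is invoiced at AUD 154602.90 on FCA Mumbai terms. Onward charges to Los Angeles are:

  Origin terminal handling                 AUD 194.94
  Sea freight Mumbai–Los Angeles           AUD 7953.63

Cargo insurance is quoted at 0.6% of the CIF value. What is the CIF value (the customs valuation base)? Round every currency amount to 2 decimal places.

Let C be the CIF value. C = FCA price + pre-shipment costs + freight + 0.6% × C
C − 0.6% × C = 154602.90 + 194.94 + 7953.63
0.994 × C = 162751.47
C = 162751.47 / 0.994 = 163733.87
Insurance premium = 0.6% × 163733.87 = 982.40

CIF value: AUD 163733.87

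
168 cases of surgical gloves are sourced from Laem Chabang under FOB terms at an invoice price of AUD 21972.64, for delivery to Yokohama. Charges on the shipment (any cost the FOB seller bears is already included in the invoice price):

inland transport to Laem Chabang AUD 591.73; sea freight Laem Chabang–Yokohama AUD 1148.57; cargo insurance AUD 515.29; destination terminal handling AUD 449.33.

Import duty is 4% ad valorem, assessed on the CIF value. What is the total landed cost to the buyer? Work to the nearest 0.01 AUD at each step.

FOB: the seller bears costs until goods are on board at the origin port; the buyer bears freight, insurance and all costs thereafter.
Already in the invoice (seller's account under FOB): inland to port — exclude.
CIF value = FOB price + freight + insurance = 21972.64 + 1148.57 + 515.29 = 23636.50
Import duty = 23636.50 × 4% = 945.46
Buyer bears: freight 1148.57 + insurance 515.29 + destination terminal 449.33 + duty 945.46 = 3058.65
Landed cost = invoice 21972.64 + 3058.65 = 25031.29

Total landed cost: AUD 25031.29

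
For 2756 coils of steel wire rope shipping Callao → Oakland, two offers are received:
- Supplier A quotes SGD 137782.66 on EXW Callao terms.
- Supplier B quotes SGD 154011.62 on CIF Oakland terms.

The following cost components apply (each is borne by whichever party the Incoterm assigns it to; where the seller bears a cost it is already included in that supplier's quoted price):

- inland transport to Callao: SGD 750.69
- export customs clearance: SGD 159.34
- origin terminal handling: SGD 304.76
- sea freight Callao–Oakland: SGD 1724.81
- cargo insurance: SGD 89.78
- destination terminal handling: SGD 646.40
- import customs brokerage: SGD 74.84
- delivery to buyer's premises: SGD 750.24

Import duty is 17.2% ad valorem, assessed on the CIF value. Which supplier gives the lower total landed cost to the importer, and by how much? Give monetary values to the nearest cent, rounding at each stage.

Supplier A (EXW):
CIF value = EXW price + inland to port + export clearance + origin terminal + freight + insurance = 137782.66 + 750.69 + 159.34 + 304.76 + 1724.81 + 89.78 = 140812.04
Import duty = 140812.04 × 17.2% = 24219.67
Buyer bears (A): 750.69 + 159.34 + 304.76 + 1724.81 + 89.78 + 646.40 + 74.84 + 750.24 = 4500.86
Landed cost (A) = invoice 137782.66 + 4500.86 + duty 24219.67 = 166503.19
Supplier B (CIF):
The CIF price already equals the CIF value: 154011.62
Import duty = 154011.62 × 17.2% = 26490.00
Buyer bears (B): 646.40 + 74.84 + 750.24 = 1471.48
Landed cost (B) = invoice 154011.62 + 1471.48 + duty 26490.00 = 181973.10
Difference = |166503.19 − 181973.10| = 15469.91

Supplier A is cheaper by SGD 15469.91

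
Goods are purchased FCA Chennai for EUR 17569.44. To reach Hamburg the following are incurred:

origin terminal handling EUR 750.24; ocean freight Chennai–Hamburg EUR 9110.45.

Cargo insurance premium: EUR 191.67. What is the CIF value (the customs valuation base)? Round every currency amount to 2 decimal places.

CIF value: EUR 27621.80

CIF = FCA price + pre-shipment costs + freight + insurance
CIF = 17569.44 + 750.24 + 9110.45 + 191.67 = 27621.80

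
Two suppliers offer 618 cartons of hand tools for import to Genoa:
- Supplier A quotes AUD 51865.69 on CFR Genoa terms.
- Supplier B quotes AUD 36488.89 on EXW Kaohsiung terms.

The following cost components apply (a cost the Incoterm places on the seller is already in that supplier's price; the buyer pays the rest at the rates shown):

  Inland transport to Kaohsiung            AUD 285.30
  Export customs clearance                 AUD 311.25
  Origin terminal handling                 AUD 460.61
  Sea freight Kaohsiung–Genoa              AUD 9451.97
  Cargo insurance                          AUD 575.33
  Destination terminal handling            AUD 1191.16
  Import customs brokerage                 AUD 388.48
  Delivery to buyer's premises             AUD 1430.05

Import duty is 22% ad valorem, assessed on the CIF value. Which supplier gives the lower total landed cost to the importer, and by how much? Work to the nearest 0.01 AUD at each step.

Supplier A (CFR):
CIF value = CFR price + insurance = 51865.69 + 575.33 = 52441.02
Import duty = 52441.02 × 22% = 11537.02
Buyer bears (A): 575.33 + 1191.16 + 388.48 + 1430.05 = 3585.02
Landed cost (A) = invoice 51865.69 + 3585.02 + duty 11537.02 = 66987.73
Supplier B (EXW):
CIF value = EXW price + inland to port + export clearance + origin terminal + freight + insurance = 36488.89 + 285.30 + 311.25 + 460.61 + 9451.97 + 575.33 = 47573.35
Import duty = 47573.35 × 22% = 10466.14
Buyer bears (B): 285.30 + 311.25 + 460.61 + 9451.97 + 575.33 + 1191.16 + 388.48 + 1430.05 = 14094.15
Landed cost (B) = invoice 36488.89 + 14094.15 + duty 10466.14 = 61049.18
Difference = |66987.73 − 61049.18| = 5938.55

Supplier B is cheaper by AUD 5938.55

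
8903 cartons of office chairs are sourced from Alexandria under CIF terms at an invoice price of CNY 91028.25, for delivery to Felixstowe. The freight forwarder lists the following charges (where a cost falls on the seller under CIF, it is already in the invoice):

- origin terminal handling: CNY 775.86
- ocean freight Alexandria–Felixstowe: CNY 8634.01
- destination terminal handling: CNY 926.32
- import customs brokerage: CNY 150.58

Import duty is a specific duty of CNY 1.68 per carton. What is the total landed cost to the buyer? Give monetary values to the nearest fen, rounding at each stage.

CIF: the seller pays costs through ocean freight and marine insurance to the destination port.
Already in the invoice (seller's account under CIF): origin terminal, freight — exclude.
The CIF price already equals the CIF value: 91028.25
Import duty = 8903 × 1.68 = 14957.04
Buyer bears: destination terminal 926.32 + brokerage 150.58 + duty 14957.04 = 16033.94
Landed cost = invoice 91028.25 + 16033.94 = 107062.19

Total landed cost: CNY 107062.19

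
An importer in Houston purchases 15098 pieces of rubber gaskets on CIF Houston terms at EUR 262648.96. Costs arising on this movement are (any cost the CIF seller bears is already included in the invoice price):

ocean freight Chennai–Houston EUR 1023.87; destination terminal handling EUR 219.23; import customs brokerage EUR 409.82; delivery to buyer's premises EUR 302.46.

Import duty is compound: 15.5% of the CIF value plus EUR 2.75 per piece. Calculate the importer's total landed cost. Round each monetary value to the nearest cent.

CIF: the seller pays costs through ocean freight and marine insurance to the destination port.
Already in the invoice (seller's account under CIF): freight — exclude.
The CIF price already equals the CIF value: 262648.96
Ad valorem component: 262648.96 × 15.5% = 40710.59
Specific component: 15098 × 2.75 = 41519.50
Import duty = 40710.59 + 41519.50 = 82230.09
Buyer bears: destination terminal 219.23 + brokerage 409.82 + delivery 302.46 + duty 82230.09 = 83161.60
Landed cost = invoice 262648.96 + 83161.60 = 345810.56

Total landed cost: EUR 345810.56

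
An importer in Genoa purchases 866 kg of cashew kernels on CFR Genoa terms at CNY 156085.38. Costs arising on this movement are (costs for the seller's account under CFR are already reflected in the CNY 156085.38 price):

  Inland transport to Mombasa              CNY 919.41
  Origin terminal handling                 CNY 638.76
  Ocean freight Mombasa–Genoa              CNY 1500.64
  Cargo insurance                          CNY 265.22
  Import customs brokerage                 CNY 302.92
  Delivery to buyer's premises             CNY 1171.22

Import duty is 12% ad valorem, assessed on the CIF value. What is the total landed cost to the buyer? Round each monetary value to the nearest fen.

CFR: the seller pays costs through ocean freight to the destination port, but not insurance.
Already in the invoice (seller's account under CFR): inland to port, origin terminal, freight — exclude.
CIF value = CFR price + insurance = 156085.38 + 265.22 = 156350.60
Import duty = 156350.60 × 12% = 18762.07
Buyer bears: insurance 265.22 + brokerage 302.92 + delivery 1171.22 + duty 18762.07 = 20501.43
Landed cost = invoice 156085.38 + 20501.43 = 176586.81

Total landed cost: CNY 176586.81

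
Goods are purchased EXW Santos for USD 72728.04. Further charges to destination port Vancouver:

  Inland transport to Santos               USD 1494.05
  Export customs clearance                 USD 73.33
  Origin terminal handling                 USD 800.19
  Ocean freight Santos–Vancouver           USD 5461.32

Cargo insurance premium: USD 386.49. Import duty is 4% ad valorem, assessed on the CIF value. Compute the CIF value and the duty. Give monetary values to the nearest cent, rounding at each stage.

CIF value: USD 80943.42; import duty: USD 3237.74

CIF = EXW price + pre-shipment costs + freight + insurance
CIF = 72728.04 + 1494.05 + 73.33 + 800.19 + 5461.32 + 386.49 = 80943.42
Import duty = 80943.42 × 4% = 3237.74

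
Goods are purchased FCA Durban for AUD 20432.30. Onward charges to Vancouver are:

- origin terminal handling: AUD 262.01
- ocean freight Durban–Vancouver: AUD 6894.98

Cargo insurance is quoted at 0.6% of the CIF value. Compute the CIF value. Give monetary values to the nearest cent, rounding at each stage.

Let C be the CIF value. C = FCA price + pre-shipment costs + freight + 0.6% × C
C − 0.6% × C = 20432.30 + 262.01 + 6894.98
0.994 × C = 27589.29
C = 27589.29 / 0.994 = 27755.82
Insurance premium = 0.6% × 27755.82 = 166.53

CIF value: AUD 27755.82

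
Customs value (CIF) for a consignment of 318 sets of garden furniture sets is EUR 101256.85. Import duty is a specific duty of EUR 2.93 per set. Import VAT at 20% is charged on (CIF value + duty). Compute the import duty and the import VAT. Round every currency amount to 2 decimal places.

Import duty = 318 × 2.93 = 931.74
VAT base = CIF + duty = 101256.85 + 931.74 = 102188.59
Import VAT = 102188.59 × 20% = 20437.72

Import duty: EUR 931.74; import VAT: EUR 20437.72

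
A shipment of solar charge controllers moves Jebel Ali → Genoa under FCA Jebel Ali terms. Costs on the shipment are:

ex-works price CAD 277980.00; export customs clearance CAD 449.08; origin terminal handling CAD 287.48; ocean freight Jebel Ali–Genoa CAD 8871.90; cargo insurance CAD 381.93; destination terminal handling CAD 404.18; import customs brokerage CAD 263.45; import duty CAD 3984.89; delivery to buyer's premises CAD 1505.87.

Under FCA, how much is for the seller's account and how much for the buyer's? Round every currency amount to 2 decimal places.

Seller: CAD 278429.08; buyer: CAD 15699.70

FCA: the seller delivers export-cleared goods to the carrier; the buyer bears costs from that point.
Seller's account: goods 277980.00 + export clearance 449.08 = 278429.08
Buyer's account: origin terminal 287.48 + freight 8871.90 + insurance 381.93 + destination terminal 404.18 + brokerage 263.45 + duty 3984.89 + delivery 1505.87 = 15699.70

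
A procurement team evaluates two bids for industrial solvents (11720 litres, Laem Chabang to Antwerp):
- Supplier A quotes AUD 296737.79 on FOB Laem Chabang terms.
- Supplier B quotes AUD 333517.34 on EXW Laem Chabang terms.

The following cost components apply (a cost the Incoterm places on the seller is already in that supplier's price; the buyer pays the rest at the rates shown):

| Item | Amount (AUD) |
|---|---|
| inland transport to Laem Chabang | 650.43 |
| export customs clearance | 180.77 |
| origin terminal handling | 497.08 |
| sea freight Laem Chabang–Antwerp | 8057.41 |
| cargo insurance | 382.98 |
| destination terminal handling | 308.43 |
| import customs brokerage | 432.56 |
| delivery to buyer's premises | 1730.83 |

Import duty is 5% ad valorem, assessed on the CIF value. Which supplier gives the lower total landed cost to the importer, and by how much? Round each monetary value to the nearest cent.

Supplier A is cheaper by AUD 40013.22

Supplier A (FOB):
CIF value = FOB price + freight + insurance = 296737.79 + 8057.41 + 382.98 = 305178.18
Import duty = 305178.18 × 5% = 15258.91
Buyer bears (A): 8057.41 + 382.98 + 308.43 + 432.56 + 1730.83 = 10912.21
Landed cost (A) = invoice 296737.79 + 10912.21 + duty 15258.91 = 322908.91
Supplier B (EXW):
CIF value = EXW price + inland to port + export clearance + origin terminal + freight + insurance = 333517.34 + 650.43 + 180.77 + 497.08 + 8057.41 + 382.98 = 343286.01
Import duty = 343286.01 × 5% = 17164.30
Buyer bears (B): 650.43 + 180.77 + 497.08 + 8057.41 + 382.98 + 308.43 + 432.56 + 1730.83 = 12240.49
Landed cost (B) = invoice 333517.34 + 12240.49 + duty 17164.30 = 362922.13
Difference = |322908.91 − 362922.13| = 40013.22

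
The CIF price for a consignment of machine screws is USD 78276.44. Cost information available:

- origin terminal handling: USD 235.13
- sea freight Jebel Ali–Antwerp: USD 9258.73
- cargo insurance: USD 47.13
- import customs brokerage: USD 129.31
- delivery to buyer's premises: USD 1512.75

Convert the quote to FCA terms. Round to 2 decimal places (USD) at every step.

FCA price: USD 68735.45

Not relevant to the conversion: brokerage, delivery — on the buyer under both terms; not part of either seller's price.
From CIF to FCA, the seller no longer bears: origin terminal, freight, insurance.
FCA price = 78276.44 − 235.13 − 9258.73 − 47.13 = 68735.45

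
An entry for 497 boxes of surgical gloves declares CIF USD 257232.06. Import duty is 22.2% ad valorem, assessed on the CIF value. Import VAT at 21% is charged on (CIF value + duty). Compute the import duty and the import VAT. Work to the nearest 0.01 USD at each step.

Import duty: USD 57105.52; import VAT: USD 66010.89

Import duty = 257232.06 × 22.2% = 57105.52
VAT base = CIF + duty = 257232.06 + 57105.52 = 314337.58
Import VAT = 314337.58 × 21% = 66010.89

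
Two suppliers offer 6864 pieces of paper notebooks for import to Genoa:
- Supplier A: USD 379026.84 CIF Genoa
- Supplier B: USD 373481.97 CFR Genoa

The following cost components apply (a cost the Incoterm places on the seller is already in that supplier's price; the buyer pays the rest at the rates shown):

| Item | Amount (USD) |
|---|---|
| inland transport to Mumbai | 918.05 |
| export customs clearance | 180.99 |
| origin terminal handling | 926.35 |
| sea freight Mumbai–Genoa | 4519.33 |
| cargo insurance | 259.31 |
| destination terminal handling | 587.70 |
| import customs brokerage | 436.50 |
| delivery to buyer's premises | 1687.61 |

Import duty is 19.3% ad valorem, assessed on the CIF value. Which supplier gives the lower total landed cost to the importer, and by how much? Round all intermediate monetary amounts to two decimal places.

Supplier A (CIF):
The CIF price already equals the CIF value: 379026.84
Import duty = 379026.84 × 19.3% = 73152.18
Buyer bears (A): 587.70 + 436.50 + 1687.61 = 2711.81
Landed cost (A) = invoice 379026.84 + 2711.81 + duty 73152.18 = 454890.83
Supplier B (CFR):
CIF value = CFR price + insurance = 373481.97 + 259.31 = 373741.28
Import duty = 373741.28 × 19.3% = 72132.07
Buyer bears (B): 259.31 + 587.70 + 436.50 + 1687.61 = 2971.12
Landed cost (B) = invoice 373481.97 + 2971.12 + duty 72132.07 = 448585.16
Difference = |454890.83 − 448585.16| = 6305.67

Supplier B is cheaper by USD 6305.67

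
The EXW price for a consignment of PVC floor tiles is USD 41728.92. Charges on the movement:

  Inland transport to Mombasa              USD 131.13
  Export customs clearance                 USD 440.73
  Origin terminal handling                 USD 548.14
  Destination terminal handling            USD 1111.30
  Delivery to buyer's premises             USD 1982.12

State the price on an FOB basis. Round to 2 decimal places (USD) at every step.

FOB price: USD 42848.92

Not relevant to the conversion: destination terminal, delivery — on the buyer under both terms; not part of either seller's price.
From EXW to FOB, the seller additionally bears: inland to port, export clearance, origin terminal.
FOB price = 41728.92 + 131.13 + 440.73 + 548.14 = 42848.92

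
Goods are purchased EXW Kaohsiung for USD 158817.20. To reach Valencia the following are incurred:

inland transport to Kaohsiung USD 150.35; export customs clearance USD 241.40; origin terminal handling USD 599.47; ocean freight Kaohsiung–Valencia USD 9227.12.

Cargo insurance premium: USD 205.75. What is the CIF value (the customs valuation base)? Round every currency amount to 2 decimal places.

CIF value: USD 169241.29

CIF = EXW price + pre-shipment costs + freight + insurance
CIF = 158817.20 + 150.35 + 241.40 + 599.47 + 9227.12 + 205.75 = 169241.29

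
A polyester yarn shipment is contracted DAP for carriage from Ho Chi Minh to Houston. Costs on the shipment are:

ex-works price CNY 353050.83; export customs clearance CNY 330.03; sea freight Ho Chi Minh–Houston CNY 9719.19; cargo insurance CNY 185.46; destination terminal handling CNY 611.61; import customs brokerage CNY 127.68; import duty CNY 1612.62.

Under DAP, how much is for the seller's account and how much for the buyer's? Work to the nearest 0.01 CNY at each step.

DAP: the seller bears all costs to the named destination except import duty and clearance.
Seller's account: goods 353050.83 + export clearance 330.03 + freight 9719.19 + insurance 185.46 + destination terminal 611.61 = 363897.12
Buyer's account: brokerage 127.68 + duty 1612.62 = 1740.30

Seller: CNY 363897.12; buyer: CNY 1740.30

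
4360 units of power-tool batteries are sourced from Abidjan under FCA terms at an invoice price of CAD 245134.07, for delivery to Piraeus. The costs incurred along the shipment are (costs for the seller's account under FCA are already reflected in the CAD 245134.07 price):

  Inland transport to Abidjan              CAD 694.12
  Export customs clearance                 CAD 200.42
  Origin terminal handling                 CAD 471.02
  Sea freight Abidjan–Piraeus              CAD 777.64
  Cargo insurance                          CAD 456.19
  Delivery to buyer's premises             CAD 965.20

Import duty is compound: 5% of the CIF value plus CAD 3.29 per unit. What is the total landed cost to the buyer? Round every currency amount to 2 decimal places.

Total landed cost: CAD 274490.47

FCA: the seller delivers export-cleared goods to the carrier; the buyer bears costs from that point.
Already in the invoice (seller's account under FCA): inland to port, export clearance — exclude.
CIF value = FCA price + origin terminal + freight + insurance = 245134.07 + 471.02 + 777.64 + 456.19 = 246838.92
Ad valorem component: 246838.92 × 5% = 12341.95
Specific component: 4360 × 3.29 = 14344.40
Import duty = 12341.95 + 14344.40 = 26686.35
Buyer bears: origin terminal 471.02 + freight 777.64 + insurance 456.19 + delivery 965.20 + duty 26686.35 = 29356.40
Landed cost = invoice 245134.07 + 29356.40 = 274490.47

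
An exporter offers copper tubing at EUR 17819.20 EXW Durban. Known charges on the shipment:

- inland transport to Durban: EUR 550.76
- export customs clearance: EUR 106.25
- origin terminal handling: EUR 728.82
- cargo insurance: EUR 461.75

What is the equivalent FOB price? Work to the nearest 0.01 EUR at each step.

FOB price: EUR 19205.03

Not relevant to the conversion: insurance — on the buyer under both terms; not part of either seller's price.
From EXW to FOB, the seller additionally bears: inland to port, export clearance, origin terminal.
FOB price = 17819.20 + 550.76 + 106.25 + 728.82 = 19205.03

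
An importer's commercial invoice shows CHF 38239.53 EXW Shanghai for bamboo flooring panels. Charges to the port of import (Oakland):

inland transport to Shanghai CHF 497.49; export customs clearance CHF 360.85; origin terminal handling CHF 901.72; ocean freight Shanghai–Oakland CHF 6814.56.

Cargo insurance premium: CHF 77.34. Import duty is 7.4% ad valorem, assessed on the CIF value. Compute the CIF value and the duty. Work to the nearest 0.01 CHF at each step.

CIF = EXW price + pre-shipment costs + freight + insurance
CIF = 38239.53 + 497.49 + 360.85 + 901.72 + 6814.56 + 77.34 = 46891.49
Import duty = 46891.49 × 7.4% = 3469.97

CIF value: CHF 46891.49; import duty: CHF 3469.97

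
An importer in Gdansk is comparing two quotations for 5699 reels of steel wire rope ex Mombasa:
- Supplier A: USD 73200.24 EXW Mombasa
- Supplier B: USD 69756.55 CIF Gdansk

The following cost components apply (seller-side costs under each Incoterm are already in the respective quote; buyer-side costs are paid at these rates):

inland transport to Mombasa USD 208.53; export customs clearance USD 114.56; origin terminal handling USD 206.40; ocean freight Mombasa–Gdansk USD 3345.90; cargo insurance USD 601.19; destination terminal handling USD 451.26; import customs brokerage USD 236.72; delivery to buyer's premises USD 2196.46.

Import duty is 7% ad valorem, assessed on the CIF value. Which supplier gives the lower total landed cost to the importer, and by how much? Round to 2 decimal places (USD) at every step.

Supplier A (EXW):
CIF value = EXW price + inland to port + export clearance + origin terminal + freight + insurance = 73200.24 + 208.53 + 114.56 + 206.40 + 3345.90 + 601.19 = 77676.82
Import duty = 77676.82 × 7% = 5437.38
Buyer bears (A): 208.53 + 114.56 + 206.40 + 3345.90 + 601.19 + 451.26 + 236.72 + 2196.46 = 7361.02
Landed cost (A) = invoice 73200.24 + 7361.02 + duty 5437.38 = 85998.64
Supplier B (CIF):
The CIF price already equals the CIF value: 69756.55
Import duty = 69756.55 × 7% = 4882.96
Buyer bears (B): 451.26 + 236.72 + 2196.46 = 2884.44
Landed cost (B) = invoice 69756.55 + 2884.44 + duty 4882.96 = 77523.95
Difference = |85998.64 − 77523.95| = 8474.69

Supplier B is cheaper by USD 8474.69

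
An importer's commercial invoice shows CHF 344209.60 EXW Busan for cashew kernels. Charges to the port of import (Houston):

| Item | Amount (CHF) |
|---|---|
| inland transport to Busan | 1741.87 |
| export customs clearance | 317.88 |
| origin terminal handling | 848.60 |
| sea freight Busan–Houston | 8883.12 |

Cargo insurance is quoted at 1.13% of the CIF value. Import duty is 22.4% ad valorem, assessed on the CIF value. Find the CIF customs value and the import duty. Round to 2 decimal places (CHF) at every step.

CIF value: CHF 360069.86; import duty: CHF 80655.65

Let C be the CIF value. C = EXW price + pre-shipment costs + freight + 1.13% × C
C − 1.13% × C = 344209.60 + 1741.87 + 317.88 + 848.60 + 8883.12
0.9887 × C = 356001.07
C = 356001.07 / 0.9887 = 360069.86
Insurance premium = 1.13% × 360069.86 = 4068.79
Import duty = 360069.86 × 22.4% = 80655.65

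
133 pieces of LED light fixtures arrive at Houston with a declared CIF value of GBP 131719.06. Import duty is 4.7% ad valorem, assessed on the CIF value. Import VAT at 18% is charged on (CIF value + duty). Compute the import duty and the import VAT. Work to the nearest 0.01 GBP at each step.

Import duty = 131719.06 × 4.7% = 6190.80
VAT base = CIF + duty = 131719.06 + 6190.80 = 137909.86
Import VAT = 137909.86 × 18% = 24823.77

Import duty: GBP 6190.80; import VAT: GBP 24823.77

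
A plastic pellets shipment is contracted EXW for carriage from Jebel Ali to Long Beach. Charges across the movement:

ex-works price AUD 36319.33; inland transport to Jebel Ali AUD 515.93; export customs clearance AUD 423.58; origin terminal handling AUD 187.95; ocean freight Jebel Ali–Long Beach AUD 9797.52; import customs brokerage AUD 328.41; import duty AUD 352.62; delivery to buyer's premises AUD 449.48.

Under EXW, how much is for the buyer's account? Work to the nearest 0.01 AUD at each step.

EXW: the seller makes goods available at their premises; the buyer bears all onward costs.
Seller's account: goods 36319.33 = 36319.33
Buyer's account: inland to port 515.93 + export clearance 423.58 + origin terminal 187.95 + freight 9797.52 + brokerage 328.41 + duty 352.62 + delivery 449.48 = 12055.49

Buyer's account: AUD 12055.49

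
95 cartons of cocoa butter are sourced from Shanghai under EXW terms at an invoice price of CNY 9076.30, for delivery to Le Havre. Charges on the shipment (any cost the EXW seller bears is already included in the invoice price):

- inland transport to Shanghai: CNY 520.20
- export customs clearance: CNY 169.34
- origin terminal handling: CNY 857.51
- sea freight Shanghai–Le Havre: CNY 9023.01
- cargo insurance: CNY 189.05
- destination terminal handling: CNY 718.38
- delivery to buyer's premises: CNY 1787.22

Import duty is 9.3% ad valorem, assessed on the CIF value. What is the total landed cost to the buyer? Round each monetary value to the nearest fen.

EXW: the seller makes goods available at their premises; the buyer bears all onward costs.
CIF value = EXW price + inland to port + export clearance + origin terminal + freight + insurance = 9076.30 + 520.20 + 169.34 + 857.51 + 9023.01 + 189.05 = 19835.41
Import duty = 19835.41 × 9.3% = 1844.69
Buyer bears: inland to port 520.20 + export clearance 169.34 + origin terminal 857.51 + freight 9023.01 + insurance 189.05 + destination terminal 718.38 + delivery 1787.22 + duty 1844.69 = 15109.40
Landed cost = invoice 9076.30 + 15109.40 = 24185.70

Total landed cost: CNY 24185.70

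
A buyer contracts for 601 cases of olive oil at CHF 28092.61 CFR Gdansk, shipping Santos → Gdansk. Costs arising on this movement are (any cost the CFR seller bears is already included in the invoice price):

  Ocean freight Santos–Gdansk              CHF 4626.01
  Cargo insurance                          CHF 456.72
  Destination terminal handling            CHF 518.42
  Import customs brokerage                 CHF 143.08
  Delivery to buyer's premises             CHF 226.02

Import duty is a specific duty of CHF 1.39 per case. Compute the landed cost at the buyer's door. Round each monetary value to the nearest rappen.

Total landed cost: CHF 30272.24

CFR: the seller pays costs through ocean freight to the destination port, but not insurance.
Already in the invoice (seller's account under CFR): freight — exclude.
CIF value = CFR price + insurance = 28092.61 + 456.72 = 28549.33
Import duty = 601 × 1.39 = 835.39
Buyer bears: insurance 456.72 + destination terminal 518.42 + brokerage 143.08 + delivery 226.02 + duty 835.39 = 2179.63
Landed cost = invoice 28092.61 + 2179.63 = 30272.24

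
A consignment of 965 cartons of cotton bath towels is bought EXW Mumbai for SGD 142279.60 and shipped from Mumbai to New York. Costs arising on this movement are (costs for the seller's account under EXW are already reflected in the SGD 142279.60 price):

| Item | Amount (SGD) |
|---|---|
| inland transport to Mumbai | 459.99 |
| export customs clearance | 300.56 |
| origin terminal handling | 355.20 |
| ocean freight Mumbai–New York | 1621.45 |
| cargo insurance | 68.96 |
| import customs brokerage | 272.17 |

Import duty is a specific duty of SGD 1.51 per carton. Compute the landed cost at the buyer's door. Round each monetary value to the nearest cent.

EXW: the seller makes goods available at their premises; the buyer bears all onward costs.
CIF value = EXW price + inland to port + export clearance + origin terminal + freight + insurance = 142279.60 + 459.99 + 300.56 + 355.20 + 1621.45 + 68.96 = 145085.76
Import duty = 965 × 1.51 = 1457.15
Buyer bears: inland to port 459.99 + export clearance 300.56 + origin terminal 355.20 + freight 1621.45 + insurance 68.96 + brokerage 272.17 + duty 1457.15 = 4535.48
Landed cost = invoice 142279.60 + 4535.48 = 146815.08

Total landed cost: SGD 146815.08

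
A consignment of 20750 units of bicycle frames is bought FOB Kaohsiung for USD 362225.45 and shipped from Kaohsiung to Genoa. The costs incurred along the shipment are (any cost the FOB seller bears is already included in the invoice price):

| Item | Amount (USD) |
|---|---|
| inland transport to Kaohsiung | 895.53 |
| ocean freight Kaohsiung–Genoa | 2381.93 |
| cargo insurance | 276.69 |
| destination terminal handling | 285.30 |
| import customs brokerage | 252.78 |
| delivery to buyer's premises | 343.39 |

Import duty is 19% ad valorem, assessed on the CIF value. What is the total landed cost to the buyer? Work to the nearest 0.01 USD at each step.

FOB: the seller bears costs until goods are on board at the origin port; the buyer bears freight, insurance and all costs thereafter.
Already in the invoice (seller's account under FOB): inland to port — exclude.
CIF value = FOB price + freight + insurance = 362225.45 + 2381.93 + 276.69 = 364884.07
Import duty = 364884.07 × 19% = 69327.97
Buyer bears: freight 2381.93 + insurance 276.69 + destination terminal 285.30 + brokerage 252.78 + delivery 343.39 + duty 69327.97 = 72868.06
Landed cost = invoice 362225.45 + 72868.06 = 435093.51

Total landed cost: USD 435093.51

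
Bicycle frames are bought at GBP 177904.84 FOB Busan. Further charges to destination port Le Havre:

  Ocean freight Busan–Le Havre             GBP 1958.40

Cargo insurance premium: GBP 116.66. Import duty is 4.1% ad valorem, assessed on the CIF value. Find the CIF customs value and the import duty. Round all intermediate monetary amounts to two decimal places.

CIF value: GBP 179979.90; import duty: GBP 7379.18

CIF = FOB price + freight + insurance
CIF = 177904.84 + 1958.40 + 116.66 = 179979.90
Import duty = 179979.90 × 4.1% = 7379.18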